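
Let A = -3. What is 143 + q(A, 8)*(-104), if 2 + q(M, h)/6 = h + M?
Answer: -1729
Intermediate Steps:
q(M, h) = -12 + 6*M + 6*h (q(M, h) = -12 + 6*(h + M) = -12 + 6*(M + h) = -12 + (6*M + 6*h) = -12 + 6*M + 6*h)
143 + q(A, 8)*(-104) = 143 + (-12 + 6*(-3) + 6*8)*(-104) = 143 + (-12 - 18 + 48)*(-104) = 143 + 18*(-104) = 143 - 1872 = -1729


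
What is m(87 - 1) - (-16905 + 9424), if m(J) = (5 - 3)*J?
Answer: 7653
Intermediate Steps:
m(J) = 2*J
m(87 - 1) - (-16905 + 9424) = 2*(87 - 1) - (-16905 + 9424) = 2*86 - 1*(-7481) = 172 + 7481 = 7653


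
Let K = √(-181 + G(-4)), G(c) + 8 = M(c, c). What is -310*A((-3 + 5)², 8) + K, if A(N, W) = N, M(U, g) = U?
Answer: -1240 + I*√193 ≈ -1240.0 + 13.892*I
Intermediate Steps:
G(c) = -8 + c
K = I*√193 (K = √(-181 + (-8 - 4)) = √(-181 - 12) = √(-193) = I*√193 ≈ 13.892*I)
-310*A((-3 + 5)², 8) + K = -310*(-3 + 5)² + I*√193 = -310*2² + I*√193 = -310*4 + I*√193 = -1240 + I*√193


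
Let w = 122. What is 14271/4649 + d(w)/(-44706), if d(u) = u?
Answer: 318716074/103919097 ≈ 3.0670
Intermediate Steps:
14271/4649 + d(w)/(-44706) = 14271/4649 + 122/(-44706) = 14271*(1/4649) + 122*(-1/44706) = 14271/4649 - 61/22353 = 318716074/103919097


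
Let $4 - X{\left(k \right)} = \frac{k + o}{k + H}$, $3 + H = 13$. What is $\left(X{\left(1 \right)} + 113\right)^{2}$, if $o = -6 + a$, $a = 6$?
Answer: $\frac{1653796}{121} \approx 13668.0$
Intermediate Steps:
$H = 10$ ($H = -3 + 13 = 10$)
$o = 0$ ($o = -6 + 6 = 0$)
$X{\left(k \right)} = 4 - \frac{k}{10 + k}$ ($X{\left(k \right)} = 4 - \frac{k + 0}{k + 10} = 4 - \frac{k}{10 + k}$)
$\left(X{\left(1 \right)} + 113\right)^{2} = \left(\frac{40 + 3 \cdot 1}{10 + 1} + 113\right)^{2} = \left(\frac{40 + 3}{11} + 113\right)^{2} = \left(\frac{1}{11} \cdot 43 + 113\right)^{2} = \left(\frac{43}{11} + 113\right)^{2} = \left(\frac{1286}{11}\right)^{2} = \frac{1653796}{121}$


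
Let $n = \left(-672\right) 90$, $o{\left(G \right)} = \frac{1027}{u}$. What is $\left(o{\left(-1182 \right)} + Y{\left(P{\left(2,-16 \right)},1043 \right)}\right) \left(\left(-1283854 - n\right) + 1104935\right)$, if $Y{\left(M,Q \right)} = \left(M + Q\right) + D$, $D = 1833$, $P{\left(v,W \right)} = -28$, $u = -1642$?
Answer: $- \frac{553748397771}{1642} \approx -3.3724 \cdot 10^{8}$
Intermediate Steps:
$Y{\left(M,Q \right)} = 1833 + M + Q$ ($Y{\left(M,Q \right)} = \left(M + Q\right) + 1833 = 1833 + M + Q$)
$o{\left(G \right)} = - \frac{1027}{1642}$ ($o{\left(G \right)} = \frac{1027}{-1642} = 1027 \left(- \frac{1}{1642}\right) = - \frac{1027}{1642}$)
$n = -60480$
$\left(o{\left(-1182 \right)} + Y{\left(P{\left(2,-16 \right)},1043 \right)}\right) \left(\left(-1283854 - n\right) + 1104935\right) = \left(- \frac{1027}{1642} + \left(1833 - 28 + 1043\right)\right) \left(\left(-1283854 - -60480\right) + 1104935\right) = \left(- \frac{1027}{1642} + 2848\right) \left(\left(-1283854 + 60480\right) + 1104935\right) = \frac{4675389 \left(-1223374 + 1104935\right)}{1642} = \frac{4675389}{1642} \left(-118439\right) = - \frac{553748397771}{1642}$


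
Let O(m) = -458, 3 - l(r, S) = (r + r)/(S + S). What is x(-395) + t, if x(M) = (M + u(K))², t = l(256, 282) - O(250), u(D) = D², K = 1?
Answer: 21953149/141 ≈ 1.5570e+5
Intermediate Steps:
l(r, S) = 3 - r/S (l(r, S) = 3 - (r + r)/(S + S) = 3 - 2*r/(2*S) = 3 - 2*r*1/(2*S) = 3 - r/S)
t = 64873/141 (t = (3 - 1*256/282) - 1*(-458) = (3 - 1*256*1/282) + 458 = (3 - 128/141) + 458 = 295/141 + 458 = 64873/141 ≈ 460.09)
x(M) = (1 + M)² (x(M) = (M + 1²)² = (M + 1)² = (1 + M)²)
x(-395) + t = (1 - 395)² + 64873/141 = (-394)² + 64873/141 = 155236 + 64873/141 = 21953149/141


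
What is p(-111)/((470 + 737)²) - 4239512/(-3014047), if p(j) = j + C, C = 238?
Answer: 6176711601657/4391011357903 ≈ 1.4067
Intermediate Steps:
p(j) = 238 + j (p(j) = j + 238 = 238 + j)
p(-111)/((470 + 737)²) - 4239512/(-3014047) = (238 - 111)/((470 + 737)²) - 4239512/(-3014047) = 127/(1207²) - 4239512*(-1/3014047) = 127/1456849 + 4239512/3014047 = 6176711601657/4391011357903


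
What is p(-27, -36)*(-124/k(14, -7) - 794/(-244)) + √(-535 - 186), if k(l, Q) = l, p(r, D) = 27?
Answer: -129195/854 + I*√721 ≈ -151.28 + 26.851*I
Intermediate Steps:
p(-27, -36)*(-124/k(14, -7) - 794/(-244)) + √(-535 - 186) = 27*(-124/14 - 794/(-244)) + √(-535 - 186) = 27*(-124*1/14 - 794*(-1/244)) + √(-721) = 27*(-62/7 + 397/122) + I*√721 = 27*(-4785/854) + I*√721 = -129195/854 + I*√721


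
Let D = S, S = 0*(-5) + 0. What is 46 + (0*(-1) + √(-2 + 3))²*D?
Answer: 46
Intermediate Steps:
S = 0 (S = 0 + 0 = 0)
D = 0
46 + (0*(-1) + √(-2 + 3))²*D = 46 + (0*(-1) + √(-2 + 3))²*0 = 46 + (0 + √1)²*0 = 46 + (0 + 1)²*0 = 46 + 1²*0 = 46 + 1*0 = 46 + 0 = 46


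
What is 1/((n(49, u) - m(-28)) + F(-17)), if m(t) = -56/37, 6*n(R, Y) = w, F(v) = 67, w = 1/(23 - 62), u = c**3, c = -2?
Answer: 8658/593153 ≈ 0.014597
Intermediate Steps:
u = -8 (u = (-2)**3 = -8)
w = -1/39 (w = 1/(-39) = -1/39 ≈ -0.025641)
n(R, Y) = -1/234 (n(R, Y) = (1/6)*(-1/39) = -1/234)
m(t) = -56/37 (m(t) = -56*1/37 = -56/37)
1/((n(49, u) - m(-28)) + F(-17)) = 1/((-1/234 - 1*(-56/37)) + 67) = 1/((-1/234 + 56/37) + 67) = 1/(13067/8658 + 67) = 1/(593153/8658) = 8658/593153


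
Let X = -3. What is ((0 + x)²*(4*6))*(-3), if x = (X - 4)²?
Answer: -172872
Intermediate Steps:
x = 49 (x = (-3 - 4)² = (-7)² = 49)
((0 + x)²*(4*6))*(-3) = ((0 + 49)²*(4*6))*(-3) = (49²*24)*(-3) = (2401*24)*(-3) = 57624*(-3) = -172872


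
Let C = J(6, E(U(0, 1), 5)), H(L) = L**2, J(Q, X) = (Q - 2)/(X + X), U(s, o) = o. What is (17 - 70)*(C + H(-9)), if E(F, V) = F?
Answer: -4399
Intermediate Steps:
J(Q, X) = (-2 + Q)/(2*X) (J(Q, X) = (-2 + Q)/((2*X)) = (-2 + Q)*(1/(2*X)) = (-2 + Q)/(2*X))
C = 2 (C = (1/2)*(-2 + 6)/1 = (1/2)*1*4 = 2)
(17 - 70)*(C + H(-9)) = (17 - 70)*(2 + (-9)**2) = -53*(2 + 81) = -53*83 = -4399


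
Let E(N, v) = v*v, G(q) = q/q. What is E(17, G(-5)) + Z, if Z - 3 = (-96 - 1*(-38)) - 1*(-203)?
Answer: 149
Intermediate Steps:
G(q) = 1
E(N, v) = v²
Z = 148 (Z = 3 + ((-96 - 1*(-38)) - 1*(-203)) = 3 + ((-96 + 38) + 203) = 3 + (-58 + 203) = 3 + 145 = 148)
E(17, G(-5)) + Z = 1² + 148 = 1 + 148 = 149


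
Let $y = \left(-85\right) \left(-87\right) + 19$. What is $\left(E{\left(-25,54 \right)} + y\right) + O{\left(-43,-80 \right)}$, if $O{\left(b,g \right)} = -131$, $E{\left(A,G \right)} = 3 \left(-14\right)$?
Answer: $7241$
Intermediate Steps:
$E{\left(A,G \right)} = -42$
$y = 7414$ ($y = 7395 + 19 = 7414$)
$\left(E{\left(-25,54 \right)} + y\right) + O{\left(-43,-80 \right)} = \left(-42 + 7414\right) - 131 = 7372 - 131 = 7241$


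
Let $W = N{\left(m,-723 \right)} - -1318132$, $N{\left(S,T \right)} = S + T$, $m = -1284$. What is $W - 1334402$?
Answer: $-18277$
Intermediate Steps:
$W = 1316125$ ($W = \left(-1284 - 723\right) - -1318132 = -2007 + 1318132 = 1316125$)
$W - 1334402 = 1316125 - 1334402 = -18277$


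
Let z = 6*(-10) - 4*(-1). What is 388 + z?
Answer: 332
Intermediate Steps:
z = -56 (z = -60 + 4 = -56)
388 + z = 388 - 56 = 332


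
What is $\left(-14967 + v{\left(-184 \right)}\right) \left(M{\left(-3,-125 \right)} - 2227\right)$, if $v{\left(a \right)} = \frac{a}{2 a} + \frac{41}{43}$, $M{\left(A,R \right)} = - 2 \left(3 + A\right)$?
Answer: $\frac{2866231399}{86} \approx 3.3328 \cdot 10^{7}$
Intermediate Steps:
$M{\left(A,R \right)} = -6 - 2 A$
$v{\left(a \right)} = \frac{125}{86}$ ($v{\left(a \right)} = a \frac{1}{2 a} + 41 \cdot \frac{1}{43} = \frac{1}{2} + \frac{41}{43} = \frac{125}{86}$)
$\left(-14967 + v{\left(-184 \right)}\right) \left(M{\left(-3,-125 \right)} - 2227\right) = \left(-14967 + \frac{125}{86}\right) \left(\left(-6 - -6\right) - 2227\right) = - \frac{1287037 \left(\left(-6 + 6\right) - 2227\right)}{86} = - \frac{1287037 \left(0 - 2227\right)}{86} = \left(- \frac{1287037}{86}\right) \left(-2227\right) = \frac{2866231399}{86}$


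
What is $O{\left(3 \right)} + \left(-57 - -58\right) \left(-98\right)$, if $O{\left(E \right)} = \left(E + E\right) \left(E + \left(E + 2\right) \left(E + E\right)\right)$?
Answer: $100$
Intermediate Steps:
$O{\left(E \right)} = 2 E \left(E + 2 E \left(2 + E\right)\right)$ ($O{\left(E \right)} = 2 E \left(E + \left(2 + E\right) 2 E\right) = 2 E \left(E + 2 E \left(2 + E\right)\right)$)
$O{\left(3 \right)} + \left(-57 - -58\right) \left(-98\right) = 3^{2} \left(10 + 4 \cdot 3\right) + \left(-57 - -58\right) \left(-98\right) = 9 \left(10 + 12\right) + \left(-57 + 58\right) \left(-98\right) = 9 \cdot 22 + 1 \left(-98\right) = 198 - 98 = 100$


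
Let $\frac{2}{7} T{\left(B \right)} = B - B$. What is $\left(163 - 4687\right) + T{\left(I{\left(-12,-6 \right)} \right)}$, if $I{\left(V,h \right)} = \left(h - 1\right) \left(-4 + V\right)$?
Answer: $-4524$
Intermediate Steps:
$I{\left(V,h \right)} = \left(-1 + h\right) \left(-4 + V\right)$
$T{\left(B \right)} = 0$ ($T{\left(B \right)} = \frac{7 \left(B - B\right)}{2} = \frac{7}{2} \cdot 0 = 0$)
$\left(163 - 4687\right) + T{\left(I{\left(-12,-6 \right)} \right)} = \left(163 - 4687\right) + 0 = -4524 + 0 = -4524$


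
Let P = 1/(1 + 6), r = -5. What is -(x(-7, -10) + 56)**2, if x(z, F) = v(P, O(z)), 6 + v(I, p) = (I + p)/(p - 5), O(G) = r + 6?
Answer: -121104/49 ≈ -2471.5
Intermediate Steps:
P = 1/7 ≈ 0.14286
O(G) = 1 (O(G) = -5 + 6 = 1)
v(I, p) = -6 + (I + p)/(-5 + p) (v(I, p) = -6 + (I + p)/(p - 5) = -6 + (I + p)/(-5 + p))
x(z, F) = -44/7 (x(z, F) = (30 + 1/7 - 5*1)/(-5 + 1) = (30 + 1/7 - 5)/(-4) = -1/4*176/7 = -44/7)
-(x(-7, -10) + 56)**2 = -(-44/7 + 56)**2 = -(348/7)**2 = -1*121104/49 = -121104/49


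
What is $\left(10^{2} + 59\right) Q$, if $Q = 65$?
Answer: $10335$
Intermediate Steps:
$\left(10^{2} + 59\right) Q = \left(10^{2} + 59\right) 65 = \left(100 + 59\right) 65 = 159 \cdot 65 = 10335$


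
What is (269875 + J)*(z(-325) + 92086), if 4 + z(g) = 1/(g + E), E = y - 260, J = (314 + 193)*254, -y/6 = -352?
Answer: 56054285387395/1527 ≈ 3.6709e+10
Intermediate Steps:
y = 2112 (y = -6*(-352) = 2112)
J = 128778 (J = 507*254 = 128778)
E = 1852 (E = 2112 - 260 = 1852)
z(g) = -4 + 1/(1852 + g) (z(g) = -4 + 1/(g + 1852) = -4 + 1/(1852 + g))
(269875 + J)*(z(-325) + 92086) = (269875 + 128778)*((-7407 - 4*(-325))/(1852 - 325) + 92086) = 398653*((-7407 + 1300)/1527 + 92086) = 398653*((1/1527)*(-6107) + 92086) = 398653*(-6107/1527 + 92086) = 398653*(140609215/1527) = 56054285387395/1527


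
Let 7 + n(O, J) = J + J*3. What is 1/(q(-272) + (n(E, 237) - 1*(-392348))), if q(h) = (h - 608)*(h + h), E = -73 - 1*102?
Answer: 1/872009 ≈ 1.1468e-6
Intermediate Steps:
E = -175 (E = -73 - 102 = -175)
q(h) = 2*h*(-608 + h) (q(h) = (-608 + h)*(2*h) = 2*h*(-608 + h))
n(O, J) = -7 + 4*J (n(O, J) = -7 + (J + J*3) = -7 + (J + 3*J) = -7 + 4*J)
1/(q(-272) + (n(E, 237) - 1*(-392348))) = 1/(2*(-272)*(-608 - 272) + ((-7 + 4*237) - 1*(-392348))) = 1/(2*(-272)*(-880) + ((-7 + 948) + 392348)) = 1/(478720 + (941 + 392348)) = 1/(478720 + 393289) = 1/872009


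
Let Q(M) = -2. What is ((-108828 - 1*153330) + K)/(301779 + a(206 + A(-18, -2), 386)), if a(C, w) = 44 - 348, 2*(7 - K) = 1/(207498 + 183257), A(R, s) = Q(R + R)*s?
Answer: -204873628011/235605727250 ≈ -0.86956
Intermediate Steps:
A(R, s) = -2*s
K = 5470569/781510 (K = 7 - 1/(2*(207498 + 183257)) = 7 - ½/390755 = 7 - ½*1/390755 = 7 - 1/781510 = 5470569/781510 ≈ 7.0000)
a(C, w) = -304
((-108828 - 1*153330) + K)/(301779 + a(206 + A(-18, -2), 386)) = ((-108828 - 1*153330) + 5470569/781510)/(301779 - 304) = ((-108828 - 153330) + 5470569/781510)/301475 = (-262158 + 5470569/781510)*(1/301475) = -204873628011/781510*1/301475 = -204873628011/235605727250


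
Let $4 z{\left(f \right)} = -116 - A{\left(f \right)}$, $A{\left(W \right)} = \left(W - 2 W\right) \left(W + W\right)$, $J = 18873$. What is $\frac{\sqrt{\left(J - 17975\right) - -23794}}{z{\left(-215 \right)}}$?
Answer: $\frac{4 \sqrt{6173}}{46167} \approx 0.0068073$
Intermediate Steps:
$A{\left(W \right)} = - 2 W^{2}$ ($A{\left(W \right)} = - W 2 W = - 2 W^{2}$)
$z{\left(f \right)} = -29 + \frac{f^{2}}{2}$ ($z{\left(f \right)} = \frac{-116 - - 2 f^{2}}{4} = \frac{-116 + 2 f^{2}}{4} = -29 + \frac{f^{2}}{2}$)
$\frac{\sqrt{\left(J - 17975\right) - -23794}}{z{\left(-215 \right)}} = \frac{\sqrt{\left(18873 - 17975\right) - -23794}}{-29 + \frac{\left(-215\right)^{2}}{2}} = \frac{\sqrt{898 + 23794}}{-29 + \frac{1}{2} \cdot 46225} = \frac{\sqrt{24692}}{-29 + \frac{46225}{2}} = \frac{2 \sqrt{6173}}{\frac{46167}{2}} = 2 \sqrt{6173} \cdot \frac{2}{46167} = \frac{4 \sqrt{6173}}{46167}$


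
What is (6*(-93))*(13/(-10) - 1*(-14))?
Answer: -35433/5 ≈ -7086.6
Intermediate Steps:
(6*(-93))*(13/(-10) - 1*(-14)) = -558*(13*(-⅒) + 14) = -558*(-13/10 + 14) = -558*127/10 = -35433/5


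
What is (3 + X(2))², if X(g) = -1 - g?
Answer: 0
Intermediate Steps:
(3 + X(2))² = (3 + (-1 - 1*2))² = (3 + (-1 - 2))² = (3 - 3)² = 0² = 0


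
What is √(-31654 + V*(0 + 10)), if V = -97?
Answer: 4*I*√2039 ≈ 180.62*I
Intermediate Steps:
√(-31654 + V*(0 + 10)) = √(-31654 - 97*(0 + 10)) = √(-31654 - 97*10) = √(-31654 - 970) = √(-32624) = 4*I*√2039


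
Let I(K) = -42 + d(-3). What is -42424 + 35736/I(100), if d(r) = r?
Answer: -648272/15 ≈ -43218.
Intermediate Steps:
I(K) = -45 (I(K) = -42 - 3 = -45)
-42424 + 35736/I(100) = -42424 + 35736/(-45) = -42424 + 35736*(-1/45) = -42424 - 11912/15 = -648272/15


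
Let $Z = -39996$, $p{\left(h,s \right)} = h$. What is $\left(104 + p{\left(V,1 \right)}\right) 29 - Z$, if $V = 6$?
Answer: $43186$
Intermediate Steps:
$\left(104 + p{\left(V,1 \right)}\right) 29 - Z = \left(104 + 6\right) 29 - -39996 = 110 \cdot 29 + 39996 = 3190 + 39996 = 43186$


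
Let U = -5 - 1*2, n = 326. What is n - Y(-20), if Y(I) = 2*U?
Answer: 340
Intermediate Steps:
U = -7 (U = -5 - 2 = -7)
Y(I) = -14 (Y(I) = 2*(-7) = -14)
n - Y(-20) = 326 - 1*(-14) = 326 + 14 = 340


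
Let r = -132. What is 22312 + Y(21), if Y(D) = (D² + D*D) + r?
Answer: 23062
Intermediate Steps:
Y(D) = -132 + 2*D² (Y(D) = (D² + D*D) - 132 = (D² + D²) - 132 = 2*D² - 132 = -132 + 2*D²)
22312 + Y(21) = 22312 + (-132 + 2*21²) = 22312 + (-132 + 2*441) = 22312 + (-132 + 882) = 22312 + 750 = 23062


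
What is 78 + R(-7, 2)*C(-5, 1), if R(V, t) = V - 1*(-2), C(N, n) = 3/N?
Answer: 81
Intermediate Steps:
R(V, t) = 2 + V (R(V, t) = V + 2 = 2 + V)
78 + R(-7, 2)*C(-5, 1) = 78 + (2 - 7)*(3/(-5)) = 78 - 15*(-1)/5 = 78 - 5*(-3/5) = 78 + 3 = 81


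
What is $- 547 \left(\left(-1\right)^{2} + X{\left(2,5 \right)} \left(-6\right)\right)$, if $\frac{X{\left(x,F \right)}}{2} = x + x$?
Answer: $25709$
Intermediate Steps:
$X{\left(x,F \right)} = 4 x$ ($X{\left(x,F \right)} = 2 \left(x + x\right) = 2 \cdot 2 x = 4 x$)
$- 547 \left(\left(-1\right)^{2} + X{\left(2,5 \right)} \left(-6\right)\right) = - 547 \left(\left(-1\right)^{2} + 4 \cdot 2 \left(-6\right)\right) = - 547 \left(1 + 8 \left(-6\right)\right) = - 547 \left(1 - 48\right) = \left(-547\right) \left(-47\right) = 25709$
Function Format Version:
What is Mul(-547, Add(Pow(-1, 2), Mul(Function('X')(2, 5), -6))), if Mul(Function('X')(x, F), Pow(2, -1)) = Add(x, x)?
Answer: 25709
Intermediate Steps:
Function('X')(x, F) = Mul(4, x) (Function('X')(x, F) = Mul(2, Add(x, x)) = Mul(2, Mul(2, x)) = Mul(4, x))
Mul(-547, Add(Pow(-1, 2), Mul(Function('X')(2, 5), -6))) = Mul(-547, Add(Pow(-1, 2), Mul(Mul(4, 2), -6))) = Mul(-547, Add(1, Mul(8, -6))) = Mul(-547, Add(1, -48)) = Mul(-547, -47) = 25709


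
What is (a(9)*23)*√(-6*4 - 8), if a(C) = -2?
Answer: -184*I*√2 ≈ -260.22*I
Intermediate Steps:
(a(9)*23)*√(-6*4 - 8) = (-2*23)*√(-6*4 - 8) = -46*√(-24 - 8) = -184*I*√2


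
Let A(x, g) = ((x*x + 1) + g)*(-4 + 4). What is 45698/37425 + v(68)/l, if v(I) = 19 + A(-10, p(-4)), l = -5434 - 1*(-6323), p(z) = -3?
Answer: 41336597/33270825 ≈ 1.2424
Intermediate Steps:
l = 889 (l = -5434 + 6323 = 889)
A(x, g) = 0 (A(x, g) = ((x² + 1) + g)*0 = ((1 + x²) + g)*0 = (1 + g + x²)*0 = 0)
v(I) = 19 (v(I) = 19 + 0 = 19)
45698/37425 + v(68)/l = 45698/37425 + 19/889 = 41336597/33270825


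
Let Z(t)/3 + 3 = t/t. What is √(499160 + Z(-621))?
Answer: √499154 ≈ 706.51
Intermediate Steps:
Z(t) = -6 (Z(t) = -9 + 3*(t/t) = -9 + 3*1 = -9 + 3 = -6)
√(499160 + Z(-621)) = √(499160 - 6) = √499154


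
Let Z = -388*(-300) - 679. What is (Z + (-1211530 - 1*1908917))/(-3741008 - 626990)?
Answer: 1502363/2183999 ≈ 0.68790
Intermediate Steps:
Z = 115721 (Z = 116400 - 679 = 115721)
(Z + (-1211530 - 1*1908917))/(-3741008 - 626990) = (115721 + (-1211530 - 1*1908917))/(-3741008 - 626990) = (115721 + (-1211530 - 1908917))/(-4367998) = (115721 - 3120447)*(-1/4367998) = -3004726*(-1/4367998) = 1502363/2183999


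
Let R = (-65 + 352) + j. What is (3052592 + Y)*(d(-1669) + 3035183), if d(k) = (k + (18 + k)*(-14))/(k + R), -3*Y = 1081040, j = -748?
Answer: 5221543873412192/639 ≈ 8.1714e+12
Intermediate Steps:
Y = -1081040/3 (Y = -1/3*1081040 = -1081040/3 ≈ -3.6035e+5)
R = -461 (R = (-65 + 352) - 748 = 287 - 748 = -461)
d(k) = (-252 - 13*k)/(-461 + k) (d(k) = (k + (18 + k)*(-14))/(k - 461) = (k + (-252 - 14*k))/(-461 + k) = (-252 - 13*k)/(-461 + k))
(3052592 + Y)*(d(-1669) + 3035183) = (3052592 - 1081040/3)*((-252 - 13*(-1669))/(-461 - 1669) + 3035183) = 8076736*((-252 + 21697)/(-2130) + 3035183)/3 = 8076736*(-1/2130*21445 + 3035183)/3 = 8076736*(-4289/426 + 3035183)/3 = (8076736/3)*(1292983669/426) = 5221543873412192/639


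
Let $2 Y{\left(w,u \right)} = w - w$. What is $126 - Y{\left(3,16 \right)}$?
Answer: $126$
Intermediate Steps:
$Y{\left(w,u \right)} = 0$ ($Y{\left(w,u \right)} = \frac{w - w}{2} = \frac{1}{2} \cdot 0 = 0$)
$126 - Y{\left(3,16 \right)} = 126 - 0 = 126 + 0 = 126$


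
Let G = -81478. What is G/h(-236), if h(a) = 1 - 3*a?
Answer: -81478/709 ≈ -114.92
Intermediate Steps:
G/h(-236) = -81478/(1 - 3*(-236)) = -81478/(1 + 708) = -81478/709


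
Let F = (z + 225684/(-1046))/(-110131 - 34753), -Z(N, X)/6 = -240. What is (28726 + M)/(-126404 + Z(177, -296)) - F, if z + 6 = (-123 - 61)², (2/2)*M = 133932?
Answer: -1265887007493/1183632953006 ≈ -1.0695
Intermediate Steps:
M = 133932
z = 33850 (z = -6 + (-123 - 61)² = -6 + (-184)² = -6 + 33856 = 33850)
Z(N, X) = 1440 (Z(N, X) = -6*(-240) = 1440)
F = -4397677/18943583 (F = (33850 + 225684/(-1046))/(-110131 - 34753) = (33850 + 225684*(-1/1046))/(-144884) = (33850 - 112842/523)*(-1/144884) = (17590708/523)*(-1/144884) = -4397677/18943583 ≈ -0.23215)
(28726 + M)/(-126404 + Z(177, -296)) - F = (28726 + 133932)/(-126404 + 1440) - 1*(-4397677/18943583) = 162658/(-124964) + 4397677/18943583 = 162658*(-1/124964) + 4397677/18943583 = -81329/62482 + 4397677/18943583 = -1265887007493/1183632953006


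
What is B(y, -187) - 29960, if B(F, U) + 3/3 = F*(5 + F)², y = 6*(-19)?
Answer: -1384395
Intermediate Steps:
y = -114
B(F, U) = -1 + F*(5 + F)²
B(y, -187) - 29960 = (-1 - 114*(5 - 114)²) - 29960 = (-1 - 114*(-109)²) - 29960 = (-1 - 114*11881) - 29960 = (-1 - 1354434) - 29960 = -1354435 - 29960 = -1384395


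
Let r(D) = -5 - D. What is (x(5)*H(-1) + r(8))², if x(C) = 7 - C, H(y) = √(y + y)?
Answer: 161 - 52*I*√2 ≈ 161.0 - 73.539*I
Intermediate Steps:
H(y) = √2*√y (H(y) = √(2*y) = √2*√y)
(x(5)*H(-1) + r(8))² = ((7 - 1*5)*(√2*√(-1)) + (-5 - 1*8))² = ((7 - 5)*(√2*I) + (-5 - 8))² = (2*(I*√2) - 13)² = (2*I*√2 - 13)² = (-13 + 2*I*√2)²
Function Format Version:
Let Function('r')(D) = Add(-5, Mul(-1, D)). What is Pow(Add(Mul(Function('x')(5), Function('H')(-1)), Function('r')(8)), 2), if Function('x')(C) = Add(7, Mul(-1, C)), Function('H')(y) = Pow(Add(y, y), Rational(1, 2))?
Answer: Add(161, Mul(-52, I, Pow(2, Rational(1, 2)))) ≈ Add(161.00, Mul(-73.539, I))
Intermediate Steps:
Function('H')(y) = Mul(Pow(2, Rational(1, 2)), Pow(y, Rational(1, 2))) (Function('H')(y) = Pow(Mul(2, y), Rational(1, 2)) = Mul(Pow(2, Rational(1, 2)), Pow(y, Rational(1, 2))))
Pow(Add(Mul(Function('x')(5), Function('H')(-1)), Function('r')(8)), 2) = Pow(Add(Mul(Add(7, Mul(-1, 5)), Mul(Pow(2, Rational(1, 2)), Pow(-1, Rational(1, 2)))), Add(-5, Mul(-1, 8))), 2) = Pow(Add(Mul(Add(7, -5), Mul(Pow(2, Rational(1, 2)), I)), Add(-5, -8)), 2) = Pow(Add(Mul(2, Mul(I, Pow(2, Rational(1, 2)))), -13), 2) = Pow(Add(Mul(2, I, Pow(2, Rational(1, 2))), -13), 2) = Pow(Add(-13, Mul(2, I, Pow(2, Rational(1, 2)))), 2)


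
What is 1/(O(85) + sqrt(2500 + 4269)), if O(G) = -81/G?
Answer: 6885/48899464 + 7225*sqrt(6769)/48899464 ≈ 0.012297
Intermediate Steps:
1/(O(85) + sqrt(2500 + 4269)) = 1/(-81/85 + sqrt(2500 + 4269)) = 1/(-81*1/85 + sqrt(6769)) = 1/(-81/85 + sqrt(6769))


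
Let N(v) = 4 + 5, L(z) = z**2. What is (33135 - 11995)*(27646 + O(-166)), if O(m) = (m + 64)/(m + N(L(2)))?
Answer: 91758677360/157 ≈ 5.8445e+8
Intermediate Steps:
N(v) = 9
O(m) = (64 + m)/(9 + m) (O(m) = (m + 64)/(m + 9) = (64 + m)/(9 + m))
(33135 - 11995)*(27646 + O(-166)) = (33135 - 11995)*(27646 + (64 - 166)/(9 - 166)) = 21140*(27646 - 102/(-157)) = 21140*(27646 - 1/157*(-102)) = 21140*(27646 + 102/157) = 21140*(4340524/157) = 91758677360/157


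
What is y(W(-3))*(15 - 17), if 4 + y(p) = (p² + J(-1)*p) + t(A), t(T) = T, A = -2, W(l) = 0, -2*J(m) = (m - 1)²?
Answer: 12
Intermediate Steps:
J(m) = -(-1 + m)²/2 (J(m) = -(m - 1)²/2 = -(-1 + m)²/2)
y(p) = -6 + p² - 2*p (y(p) = -4 + ((p² + (-(-1 - 1)²/2)*p) - 2) = -4 + ((p² + (-½*(-2)²)*p) - 2) = -4 + ((p² + (-½*4)*p) - 2) = -4 + ((p² - 2*p) - 2) = -4 + (-2 + p² - 2*p) = -6 + p² - 2*p)
y(W(-3))*(15 - 17) = (-6 + 0² - 2*0)*(15 - 17) = (-6 + 0 + 0)*(-2) = -6*(-2) = 12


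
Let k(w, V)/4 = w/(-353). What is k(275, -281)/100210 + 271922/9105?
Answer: 87445401476/2928013215 ≈ 29.865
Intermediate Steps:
k(w, V) = -4*w/353 (k(w, V) = 4*(w/(-353)) = 4*(w*(-1/353)) = 4*(-w/353) = -4*w/353)
k(275, -281)/100210 + 271922/9105 = -4/353*275/100210 + 271922/9105 = -1100/353*1/100210 + 271922*(1/9105) = -10/321583 + 271922/9105 = 87445401476/2928013215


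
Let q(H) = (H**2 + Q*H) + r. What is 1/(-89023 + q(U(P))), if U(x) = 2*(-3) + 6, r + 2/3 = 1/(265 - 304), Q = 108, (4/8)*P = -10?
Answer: -13/1157308 ≈ -1.1233e-5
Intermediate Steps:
P = -20 (P = 2*(-10) = -20)
r = -9/13 (r = -2/3 + 1/(265 - 304) = -2/3 + 1/(-39) = -2/3 - 1/39 = -9/13 ≈ -0.69231)
U(x) = 0 (U(x) = -6 + 6 = 0)
q(H) = -9/13 + H**2 + 108*H (q(H) = (H**2 + 108*H) - 9/13 = -9/13 + H**2 + 108*H)
1/(-89023 + q(U(P))) = 1/(-89023 + (-9/13 + 0**2 + 108*0)) = 1/(-89023 + (-9/13 + 0 + 0)) = 1/(-89023 - 9/13) = 1/(-1157308/13) = -13/1157308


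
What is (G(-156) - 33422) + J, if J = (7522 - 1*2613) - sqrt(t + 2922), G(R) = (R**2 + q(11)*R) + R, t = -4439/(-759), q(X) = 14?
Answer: -6517 - sqrt(3188427)/33 ≈ -6571.1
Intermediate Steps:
t = 193/33 (t = -4439*(-1/759) = 193/33 ≈ 5.8485)
G(R) = R**2 + 15*R (G(R) = (R**2 + 14*R) + R = R**2 + 15*R)
J = 4909 - sqrt(3188427)/33 (J = (7522 - 1*2613) - sqrt(193/33 + 2922) = (7522 - 2613) - sqrt(96619/33) = 4909 - sqrt(3188427)/33 ≈ 4854.9)
(G(-156) - 33422) + J = (-156*(15 - 156) - 33422) + (4909 - sqrt(3188427)/33) = (-156*(-141) - 33422) + (4909 - sqrt(3188427)/33) = (21996 - 33422) + (4909 - sqrt(3188427)/33) = -11426 + (4909 - sqrt(3188427)/33) = -6517 - sqrt(3188427)/33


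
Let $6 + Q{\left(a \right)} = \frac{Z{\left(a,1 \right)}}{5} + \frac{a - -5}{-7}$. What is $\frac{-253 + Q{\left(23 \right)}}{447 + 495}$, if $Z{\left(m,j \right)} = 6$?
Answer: $- \frac{1309}{4710} \approx -0.27792$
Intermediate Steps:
$Q{\left(a \right)} = - \frac{193}{35} - \frac{a}{7}$ ($Q{\left(a \right)} = -6 + \left(\frac{6}{5} + \frac{a - -5}{-7}\right) = -6 + \left(6 \cdot \frac{1}{5} + \left(a + 5\right) \left(- \frac{1}{7}\right)\right) = -6 + \left(\frac{6}{5} + \left(5 + a\right) \left(- \frac{1}{7}\right)\right) = -6 + \left(\frac{6}{5} - \left(\frac{5}{7} + \frac{a}{7}\right)\right) = -6 - \left(- \frac{17}{35} + \frac{a}{7}\right) = - \frac{193}{35} - \frac{a}{7}$)
$\frac{-253 + Q{\left(23 \right)}}{447 + 495} = \frac{-253 - \frac{44}{5}}{447 + 495} = \frac{-253 - \frac{44}{5}}{942} = \left(-253 - \frac{44}{5}\right) \frac{1}{942} = \left(- \frac{1309}{5}\right) \frac{1}{942} = - \frac{1309}{4710}$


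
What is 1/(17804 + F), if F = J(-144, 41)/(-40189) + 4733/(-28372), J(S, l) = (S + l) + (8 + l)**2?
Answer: 1140242308/20300618638239 ≈ 5.6168e-5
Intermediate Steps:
J(S, l) = S + l + (8 + l)**2
F = -255413393/1140242308 (F = (-144 + 41 + (8 + 41)**2)/(-40189) + 4733/(-28372) = (-144 + 41 + 49**2)*(-1/40189) + 4733*(-1/28372) = (-144 + 41 + 2401)*(-1/40189) - 4733/28372 = 2298*(-1/40189) - 4733/28372 = -2298/40189 - 4733/28372 = -255413393/1140242308 ≈ -0.22400)
1/(17804 + F) = 1/(17804 - 255413393/1140242308) = 1/(20300618638239/1140242308) = 1140242308/20300618638239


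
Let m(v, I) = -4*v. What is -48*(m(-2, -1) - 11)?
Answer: 144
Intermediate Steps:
-48*(m(-2, -1) - 11) = -48*(-4*(-2) - 11) = -48*(8 - 11) = -48*(-3) = -4*(-36) = 144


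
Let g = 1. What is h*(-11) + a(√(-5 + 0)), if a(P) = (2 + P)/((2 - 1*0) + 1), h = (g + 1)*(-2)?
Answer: 134/3 + I*√5/3 ≈ 44.667 + 0.74536*I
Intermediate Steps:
h = -4 (h = (1 + 1)*(-2) = 2*(-2) = -4)
a(P) = ⅔ + P/3 (a(P) = (2 + P)/((2 + 0) + 1) = (2 + P)/(2 + 1) = (2 + P)/3 = (2 + P)*(⅓) = ⅔ + P/3)
h*(-11) + a(√(-5 + 0)) = -4*(-11) + (⅔ + √(-5 + 0)/3) = 44 + (⅔ + √(-5)/3) = 44 + (⅔ + (I*√5)/3) = 44 + (⅔ + I*√5/3) = 134/3 + I*√5/3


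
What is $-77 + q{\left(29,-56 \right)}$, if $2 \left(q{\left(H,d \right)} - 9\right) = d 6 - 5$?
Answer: $- \frac{477}{2} \approx -238.5$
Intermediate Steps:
$q{\left(H,d \right)} = \frac{13}{2} + 3 d$ ($q{\left(H,d \right)} = 9 + \frac{d 6 - 5}{2} = 9 + \frac{6 d - 5}{2} = 9 + \frac{-5 + 6 d}{2} = 9 + \left(- \frac{5}{2} + 3 d\right) = \frac{13}{2} + 3 d$)
$-77 + q{\left(29,-56 \right)} = -77 + \left(\frac{13}{2} + 3 \left(-56\right)\right) = -77 + \left(\frac{13}{2} - 168\right) = -77 - \frac{323}{2} = - \frac{477}{2}$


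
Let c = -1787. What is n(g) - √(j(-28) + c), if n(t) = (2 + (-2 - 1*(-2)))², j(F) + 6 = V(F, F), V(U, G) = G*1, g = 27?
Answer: 4 - I*√1821 ≈ 4.0 - 42.673*I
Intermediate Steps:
V(U, G) = G
j(F) = -6 + F
n(t) = 4 (n(t) = (2 + (-2 + 2))² = (2 + 0)² = 2² = 4)
n(g) - √(j(-28) + c) = 4 - √((-6 - 28) - 1787) = 4 - √(-34 - 1787) = 4 - √(-1821) = 4 - I*√1821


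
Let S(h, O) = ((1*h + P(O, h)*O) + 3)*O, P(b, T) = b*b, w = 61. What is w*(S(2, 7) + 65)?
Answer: 152561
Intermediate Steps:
P(b, T) = b**2
S(h, O) = O*(3 + h + O**3) (S(h, O) = ((1*h + O**2*O) + 3)*O = ((h + O**3) + 3)*O = (3 + h + O**3)*O = O*(3 + h + O**3))
w*(S(2, 7) + 65) = 61*(7*(3 + 2 + 7**3) + 65) = 61*(7*(3 + 2 + 343) + 65) = 61*(7*348 + 65) = 61*(2436 + 65) = 61*2501 = 152561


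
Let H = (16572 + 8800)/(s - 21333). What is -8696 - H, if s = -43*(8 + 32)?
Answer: -200443516/23053 ≈ -8694.9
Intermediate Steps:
s = -1720 (s = -43*40 = -1720)
H = -25372/23053 (H = (16572 + 8800)/(-1720 - 21333) = 25372/(-23053) = 25372*(-1/23053) = -25372/23053 ≈ -1.1006)
-8696 - H = -8696 - 1*(-25372/23053) = -8696 + 25372/23053 = -200443516/23053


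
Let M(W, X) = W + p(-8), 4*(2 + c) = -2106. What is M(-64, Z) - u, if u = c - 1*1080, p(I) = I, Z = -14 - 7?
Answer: 3073/2 ≈ 1536.5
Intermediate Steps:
Z = -21
c = -1057/2 (c = -2 + (¼)*(-2106) = -2 - 1053/2 = -1057/2 ≈ -528.50)
M(W, X) = -8 + W (M(W, X) = W - 8 = -8 + W)
u = -3217/2 (u = -1057/2 - 1*1080 = -1057/2 - 1080 = -3217/2 ≈ -1608.5)
M(-64, Z) - u = (-8 - 64) - 1*(-3217/2) = -72 + 3217/2 = 3073/2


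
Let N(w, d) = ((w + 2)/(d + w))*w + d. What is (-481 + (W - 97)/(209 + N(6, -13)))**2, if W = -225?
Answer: 102111563401/438244 ≈ 2.3300e+5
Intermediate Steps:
N(w, d) = d + w*(2 + w)/(d + w) (N(w, d) = ((2 + w)/(d + w))*w + d = w*(2 + w)/(d + w) + d = d + w*(2 + w)/(d + w))
(-481 + (W - 97)/(209 + N(6, -13)))**2 = (-481 + (-225 - 97)/(209 + ((-13)**2 + 6**2 + 2*6 - 13*6)/(-13 + 6)))**2 = (-481 - 322/(209 + (169 + 36 + 12 - 78)/(-7)))**2 = (-481 - 322/(209 - 1/7*139))**2 = (-481 - 322/(209 - 139/7))**2 = (-481 - 322/1324/7)**2 = (-481 - 322*7/1324)**2 = (-481 - 1127/662)**2 = (-319549/662)**2 = 102111563401/438244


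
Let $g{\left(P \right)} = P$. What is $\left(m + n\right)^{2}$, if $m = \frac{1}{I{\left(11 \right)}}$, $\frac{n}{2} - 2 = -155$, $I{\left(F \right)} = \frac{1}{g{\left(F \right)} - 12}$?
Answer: $94249$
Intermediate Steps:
$I{\left(F \right)} = \frac{1}{-12 + F}$ ($I{\left(F \right)} = \frac{1}{F - 12} = \frac{1}{-12 + F}$)
$n = -306$ ($n = 4 + 2 \left(-155\right) = 4 - 310 = -306$)
$m = -1$ ($m = \frac{1}{\frac{1}{-12 + 11}} = \frac{1}{\frac{1}{-1}} = \frac{1}{-1} = -1$)
$\left(m + n\right)^{2} = \left(-1 - 306\right)^{2} = \left(-307\right)^{2} = 94249$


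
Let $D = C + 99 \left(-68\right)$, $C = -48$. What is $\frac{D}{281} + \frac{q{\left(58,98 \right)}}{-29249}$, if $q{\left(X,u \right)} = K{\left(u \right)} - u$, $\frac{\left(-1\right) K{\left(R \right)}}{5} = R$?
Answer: $- \frac{198142992}{8218969} \approx -24.108$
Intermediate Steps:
$K{\left(R \right)} = - 5 R$
$q{\left(X,u \right)} = - 6 u$ ($q{\left(X,u \right)} = - 5 u - u = - 6 u$)
$D = -6780$ ($D = -48 + 99 \left(-68\right) = -48 - 6732 = -6780$)
$\frac{D}{281} + \frac{q{\left(58,98 \right)}}{-29249} = - \frac{6780}{281} + \frac{\left(-6\right) 98}{-29249} = \left(-6780\right) \frac{1}{281} - - \frac{588}{29249} = - \frac{6780}{281} + \frac{588}{29249} = - \frac{198142992}{8218969}$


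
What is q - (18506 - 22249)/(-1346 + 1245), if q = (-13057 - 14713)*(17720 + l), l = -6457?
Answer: -31590128253/101 ≈ -3.1277e+8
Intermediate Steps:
q = -312773510 (q = (-13057 - 14713)*(17720 - 6457) = -27770*11263 = -312773510)
q - (18506 - 22249)/(-1346 + 1245) = -312773510 - (18506 - 22249)/(-1346 + 1245) = -312773510 - (-3743)/(-101) = -312773510 - (-3743)*(-1)/101 = -312773510 - 1*3743/101 = -312773510 - 3743/101 = -31590128253/101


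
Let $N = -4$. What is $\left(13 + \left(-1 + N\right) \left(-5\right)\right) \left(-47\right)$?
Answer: $-1786$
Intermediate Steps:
$\left(13 + \left(-1 + N\right) \left(-5\right)\right) \left(-47\right) = \left(13 + \left(-1 - 4\right) \left(-5\right)\right) \left(-47\right) = \left(13 - -25\right) \left(-47\right) = \left(13 + 25\right) \left(-47\right) = 38 \left(-47\right) = -1786$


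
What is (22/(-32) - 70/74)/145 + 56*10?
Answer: 48069433/85840 ≈ 559.99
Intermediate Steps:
(22/(-32) - 70/74)/145 + 56*10 = (22*(-1/32) - 70*1/74)*(1/145) + 560 = (-11/16 - 35/37)*(1/145) + 560 = -967/592*1/145 + 560 = -967/85840 + 560 = 48069433/85840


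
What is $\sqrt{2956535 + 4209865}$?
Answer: $40 \sqrt{4479} \approx 2677.0$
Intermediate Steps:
$\sqrt{2956535 + 4209865} = \sqrt{7166400} = 40 \sqrt{4479}$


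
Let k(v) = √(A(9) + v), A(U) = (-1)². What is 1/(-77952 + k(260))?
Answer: -896/69844989 - √29/2025504681 ≈ -1.2831e-5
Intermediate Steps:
A(U) = 1
k(v) = √(1 + v)
1/(-77952 + k(260)) = 1/(-77952 + √(1 + 260)) = 1/(-77952 + √261) = 1/(-77952 + 3*√29)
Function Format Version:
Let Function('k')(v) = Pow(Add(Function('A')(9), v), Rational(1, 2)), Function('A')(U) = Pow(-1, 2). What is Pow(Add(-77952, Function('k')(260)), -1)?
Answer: Add(Rational(-896, 69844989), Mul(Rational(-1, 2025504681), Pow(29, Rational(1, 2)))) ≈ -1.2831e-5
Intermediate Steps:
Function('A')(U) = 1
Function('k')(v) = Pow(Add(1, v), Rational(1, 2))
Pow(Add(-77952, Function('k')(260)), -1) = Pow(Add(-77952, Pow(Add(1, 260), Rational(1, 2))), -1) = Pow(Add(-77952, Pow(261, Rational(1, 2))), -1) = Pow(Add(-77952, Mul(3, Pow(29, Rational(1, 2)))), -1)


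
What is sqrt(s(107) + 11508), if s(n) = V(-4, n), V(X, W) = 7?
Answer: 7*sqrt(235) ≈ 107.31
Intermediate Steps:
s(n) = 7
sqrt(s(107) + 11508) = sqrt(7 + 11508) = sqrt(11515) = 7*sqrt(235)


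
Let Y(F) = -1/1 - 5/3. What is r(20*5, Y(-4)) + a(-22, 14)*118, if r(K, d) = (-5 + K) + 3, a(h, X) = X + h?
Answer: -846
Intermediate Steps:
Y(F) = -8/3 (Y(F) = -1*1 - 5*1/3 = -1 - 5/3 = -8/3)
r(K, d) = -2 + K
r(20*5, Y(-4)) + a(-22, 14)*118 = (-2 + 20*5) + (14 - 22)*118 = (-2 + 100) - 8*118 = 98 - 944 = -846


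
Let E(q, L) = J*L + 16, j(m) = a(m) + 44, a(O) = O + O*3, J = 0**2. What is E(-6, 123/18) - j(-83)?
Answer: 304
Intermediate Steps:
J = 0
a(O) = 4*O (a(O) = O + 3*O = 4*O)
j(m) = 44 + 4*m (j(m) = 4*m + 44 = 44 + 4*m)
E(q, L) = 16 (E(q, L) = 0*L + 16 = 0 + 16 = 16)
E(-6, 123/18) - j(-83) = 16 - (44 + 4*(-83)) = 16 - (44 - 332) = 16 - 1*(-288) = 16 + 288 = 304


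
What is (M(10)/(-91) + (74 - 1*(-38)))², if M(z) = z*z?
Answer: 101848464/8281 ≈ 12299.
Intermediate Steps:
M(z) = z²
(M(10)/(-91) + (74 - 1*(-38)))² = (10²/(-91) + (74 - 1*(-38)))² = (100*(-1/91) + (74 + 38))² = (-100/91 + 112)² = (10092/91)² = 101848464/8281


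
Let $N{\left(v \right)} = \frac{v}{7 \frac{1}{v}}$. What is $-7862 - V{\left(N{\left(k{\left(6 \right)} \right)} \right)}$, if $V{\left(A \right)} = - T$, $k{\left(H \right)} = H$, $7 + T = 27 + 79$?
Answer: $-7763$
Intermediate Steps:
$T = 99$ ($T = -7 + \left(27 + 79\right) = -7 + 106 = 99$)
$N{\left(v \right)} = \frac{v^{2}}{7}$ ($N{\left(v \right)} = v \frac{v}{7} = \frac{v^{2}}{7}$)
$V{\left(A \right)} = -99$ ($V{\left(A \right)} = \left(-1\right) 99 = -99$)
$-7862 - V{\left(N{\left(k{\left(6 \right)} \right)} \right)} = -7862 - -99 = -7862 + 99 = -7763$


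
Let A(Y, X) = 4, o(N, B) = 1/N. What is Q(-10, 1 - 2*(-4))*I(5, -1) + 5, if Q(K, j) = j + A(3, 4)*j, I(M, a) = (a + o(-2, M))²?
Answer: 425/4 ≈ 106.25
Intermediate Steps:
o(N, B) = 1/N
I(M, a) = (-½ + a)² (I(M, a) = (a + 1/(-2))² = (a - ½)² = (-½ + a)²)
Q(K, j) = 5*j (Q(K, j) = j + 4*j = 5*j)
Q(-10, 1 - 2*(-4))*I(5, -1) + 5 = (5*(1 - 2*(-4)))*((-1 + 2*(-1))²/4) + 5 = (5*(1 + 8))*((-1 - 2)²/4) + 5 = (5*9)*((¼)*(-3)²) + 5 = 45*((¼)*9) + 5 = 45*(9/4) + 5 = 405/4 + 5 = 425/4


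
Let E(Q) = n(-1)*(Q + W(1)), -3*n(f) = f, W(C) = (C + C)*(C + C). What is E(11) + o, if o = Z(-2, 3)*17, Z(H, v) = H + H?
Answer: -63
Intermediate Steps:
Z(H, v) = 2*H
W(C) = 4*C**2 (W(C) = (2*C)*(2*C) = 4*C**2)
n(f) = -f/3
E(Q) = 4/3 + Q/3 (E(Q) = (-1/3*(-1))*(Q + 4*1**2) = (Q + 4*1)/3 = (Q + 4)/3 = (4 + Q)/3 = 4/3 + Q/3)
o = -68 (o = (2*(-2))*17 = -4*17 = -68)
E(11) + o = (4/3 + (1/3)*11) - 68 = (4/3 + 11/3) - 68 = 5 - 68 = -63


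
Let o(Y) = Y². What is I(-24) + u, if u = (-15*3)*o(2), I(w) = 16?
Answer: -164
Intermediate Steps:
u = -180 (u = -15*3*2² = -45*4 = -180)
I(-24) + u = 16 - 180 = -164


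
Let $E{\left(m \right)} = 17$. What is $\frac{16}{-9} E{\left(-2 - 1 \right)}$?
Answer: $- \frac{272}{9} \approx -30.222$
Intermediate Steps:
$\frac{16}{-9} E{\left(-2 - 1 \right)} = \frac{16}{-9} \cdot 17 = 16 \left(- \frac{1}{9}\right) 17 = \left(- \frac{16}{9}\right) 17 = - \frac{272}{9}$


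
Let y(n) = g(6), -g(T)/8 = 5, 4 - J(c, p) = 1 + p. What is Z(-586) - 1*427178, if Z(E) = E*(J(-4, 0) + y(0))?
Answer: -405496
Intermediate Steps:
J(c, p) = 3 - p (J(c, p) = 4 - (1 + p) = 4 + (-1 - p) = 3 - p)
g(T) = -40 (g(T) = -8*5 = -40)
y(n) = -40
Z(E) = -37*E (Z(E) = E*((3 - 1*0) - 40) = E*((3 + 0) - 40) = E*(3 - 40) = E*(-37) = -37*E)
Z(-586) - 1*427178 = -37*(-586) - 1*427178 = 21682 - 427178 = -405496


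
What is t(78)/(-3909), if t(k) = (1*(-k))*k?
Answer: 2028/1303 ≈ 1.5564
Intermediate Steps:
t(k) = -k² (t(k) = (-k)*k = -k²)
t(78)/(-3909) = -1*78²/(-3909) = -1*6084*(-1/3909) = -6084*(-1/3909) = 2028/1303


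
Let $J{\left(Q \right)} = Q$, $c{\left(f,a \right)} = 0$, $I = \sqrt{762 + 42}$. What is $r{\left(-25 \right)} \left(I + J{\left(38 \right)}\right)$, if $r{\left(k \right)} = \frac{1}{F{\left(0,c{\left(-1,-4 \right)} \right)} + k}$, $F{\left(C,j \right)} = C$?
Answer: $- \frac{38}{25} - \frac{2 \sqrt{201}}{25} \approx -2.6542$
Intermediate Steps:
$I = 2 \sqrt{201}$ ($I = \sqrt{804} = 2 \sqrt{201} \approx 28.355$)
$r{\left(k \right)} = \frac{1}{k}$ ($r{\left(k \right)} = \frac{1}{0 + k} = \frac{1}{k}$)
$r{\left(-25 \right)} \left(I + J{\left(38 \right)}\right) = \frac{2 \sqrt{201} + 38}{-25} = - \frac{38 + 2 \sqrt{201}}{25} = - \frac{38}{25} - \frac{2 \sqrt{201}}{25}$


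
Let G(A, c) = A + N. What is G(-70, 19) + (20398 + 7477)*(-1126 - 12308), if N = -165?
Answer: -374472985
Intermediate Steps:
G(A, c) = -165 + A (G(A, c) = A - 165 = -165 + A)
G(-70, 19) + (20398 + 7477)*(-1126 - 12308) = (-165 - 70) + (20398 + 7477)*(-1126 - 12308) = -235 + 27875*(-13434) = -235 - 374472750 = -374472985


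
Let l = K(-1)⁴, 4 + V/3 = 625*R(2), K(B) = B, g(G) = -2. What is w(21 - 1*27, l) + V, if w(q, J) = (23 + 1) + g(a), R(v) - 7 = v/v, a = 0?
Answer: 15010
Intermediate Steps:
R(v) = 8 (R(v) = 7 + v/v = 7 + 1 = 8)
V = 14988 (V = -12 + 3*(625*8) = -12 + 3*5000 = -12 + 15000 = 14988)
l = 1 (l = (-1)⁴ = 1)
w(q, J) = 22 (w(q, J) = (23 + 1) - 2 = 24 - 2 = 22)
w(21 - 1*27, l) + V = 22 + 14988 = 15010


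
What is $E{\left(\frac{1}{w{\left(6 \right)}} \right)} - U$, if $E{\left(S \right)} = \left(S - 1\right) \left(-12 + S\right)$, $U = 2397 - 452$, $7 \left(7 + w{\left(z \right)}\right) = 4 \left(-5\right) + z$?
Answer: $- \frac{156455}{81} \approx -1931.5$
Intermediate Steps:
$w{\left(z \right)} = - \frac{69}{7} + \frac{z}{7}$ ($w{\left(z \right)} = -7 + \frac{4 \left(-5\right) + z}{7} = -7 + \frac{-20 + z}{7} = -7 + \left(- \frac{20}{7} + \frac{z}{7}\right) = - \frac{69}{7} + \frac{z}{7}$)
$U = 1945$ ($U = 2397 - 452 = 1945$)
$E{\left(S \right)} = \left(-1 + S\right) \left(-12 + S\right)$
$E{\left(\frac{1}{w{\left(6 \right)}} \right)} - U = \left(12 + \left(\frac{1}{- \frac{69}{7} + \frac{1}{7} \cdot 6}\right)^{2} - \frac{13}{- \frac{69}{7} + \frac{1}{7} \cdot 6}\right) - 1945 = \left(12 + \left(\frac{1}{- \frac{69}{7} + \frac{6}{7}}\right)^{2} - \frac{13}{- \frac{69}{7} + \frac{6}{7}}\right) - 1945 = \left(12 + \left(\frac{1}{-9}\right)^{2} - \frac{13}{-9}\right) - 1945 = \left(12 + \left(- \frac{1}{9}\right)^{2} - - \frac{13}{9}\right) - 1945 = \left(12 + \frac{1}{81} + \frac{13}{9}\right) - 1945 = \frac{1090}{81} - 1945 = - \frac{156455}{81}$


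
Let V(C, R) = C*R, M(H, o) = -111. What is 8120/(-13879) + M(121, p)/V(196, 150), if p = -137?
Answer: -80089523/136014200 ≈ -0.58883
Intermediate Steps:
8120/(-13879) + M(121, p)/V(196, 150) = 8120/(-13879) - 111/(196*150) = 8120*(-1/13879) - 111/29400 = -8120/13879 - 111*1/29400 = -8120/13879 - 37/9800 = -80089523/136014200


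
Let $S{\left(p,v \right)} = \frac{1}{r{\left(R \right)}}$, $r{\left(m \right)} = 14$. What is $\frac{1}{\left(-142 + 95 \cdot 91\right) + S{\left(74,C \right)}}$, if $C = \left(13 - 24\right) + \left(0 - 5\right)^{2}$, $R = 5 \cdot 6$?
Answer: $\frac{14}{119043} \approx 0.0001176$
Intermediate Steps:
$R = 30$
$C = 14$ ($C = -11 + \left(-5\right)^{2} = -11 + 25 = 14$)
$S{\left(p,v \right)} = \frac{1}{14}$
$\frac{1}{\left(-142 + 95 \cdot 91\right) + S{\left(74,C \right)}} = \frac{1}{\left(-142 + 95 \cdot 91\right) + \frac{1}{14}} = \frac{1}{\left(-142 + 8645\right) + \frac{1}{14}} = \frac{1}{8503 + \frac{1}{14}} = \frac{1}{\frac{119043}{14}} = \frac{14}{119043}$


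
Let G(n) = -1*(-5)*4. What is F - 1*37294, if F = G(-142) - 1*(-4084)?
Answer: -33190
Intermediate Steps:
G(n) = 20 (G(n) = 5*4 = 20)
F = 4104 (F = 20 - 1*(-4084) = 20 + 4084 = 4104)
F - 1*37294 = 4104 - 1*37294 = 4104 - 37294 = -33190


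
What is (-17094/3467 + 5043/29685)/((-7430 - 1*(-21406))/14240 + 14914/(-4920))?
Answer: 1787832326541/769812132214 ≈ 2.3224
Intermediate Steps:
(-17094/3467 + 5043/29685)/((-7430 - 1*(-21406))/14240 + 14914/(-4920)) = (-17094*1/3467 + 5043*(1/29685))/((-7430 + 21406)*(1/14240) + 14914*(-1/4920)) = (-17094/3467 + 1681/9895)/(13976*(1/14240) - 7457/2460) = -163317103/(34305965*(1747/1780 - 7457/2460)) = -163317103/(34305965*(-112198/54735)) = -163317103/34305965*(-54735/112198) = 1787832326541/769812132214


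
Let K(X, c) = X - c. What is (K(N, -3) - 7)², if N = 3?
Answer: 1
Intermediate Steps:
(K(N, -3) - 7)² = ((3 - 1*(-3)) - 7)² = ((3 + 3) - 7)² = (6 - 7)² = (-1)² = 1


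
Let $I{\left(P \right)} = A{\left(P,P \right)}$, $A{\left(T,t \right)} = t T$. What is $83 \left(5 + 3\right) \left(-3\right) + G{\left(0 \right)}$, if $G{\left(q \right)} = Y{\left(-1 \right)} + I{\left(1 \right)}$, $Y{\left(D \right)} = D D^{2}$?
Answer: $-1992$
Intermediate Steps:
$Y{\left(D \right)} = D^{3}$
$A{\left(T,t \right)} = T t$
$I{\left(P \right)} = P^{2}$ ($I{\left(P \right)} = P P = P^{2}$)
$G{\left(q \right)} = 0$ ($G{\left(q \right)} = \left(-1\right)^{3} + 1^{2} = -1 + 1 = 0$)
$83 \left(5 + 3\right) \left(-3\right) + G{\left(0 \right)} = 83 \left(5 + 3\right) \left(-3\right) + 0 = 83 \cdot 8 \left(-3\right) + 0 = 83 \left(-24\right) + 0 = -1992 + 0 = -1992$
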